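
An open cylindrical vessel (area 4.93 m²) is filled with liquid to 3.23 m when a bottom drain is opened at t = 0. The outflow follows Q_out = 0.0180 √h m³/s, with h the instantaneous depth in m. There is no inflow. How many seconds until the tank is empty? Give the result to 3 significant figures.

Volume balance on the tank: A dh/dt = −0.0180 √h.
∫ h^(−1/2) dh = −(0.0180/A) ∫ dt, giving 2√h = 2√h₀ − (0.0180/A) t.
Tank is empty when √h = 0: t_empty = 2A√h₀/0.0180.
t_empty = 2·4.93·√3.23/0.0180 = 9.8600·1.7972/0.0180 = 984.48 s.

984 s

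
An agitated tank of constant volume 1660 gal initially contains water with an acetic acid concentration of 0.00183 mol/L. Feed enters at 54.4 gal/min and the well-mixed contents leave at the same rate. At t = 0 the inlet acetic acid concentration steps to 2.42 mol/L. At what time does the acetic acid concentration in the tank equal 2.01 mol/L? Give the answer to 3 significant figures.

54.2 min

Species balance: V dC/dt = Q(C_in − C) ⇒ τ = V/Q = 30.515 min.
C(t) = C_in + (C₀ − C_in) e^(−t/τ). Set C = 2.01 and solve for t:
e^(−t/τ) = (C − C_in)/(C₀ − C_in) = (2.01 − 2.42)/(0.00183 − 2.42) = 0.16955
t = −τ ln(…) = 30.515 × 1.7746 = 54.152 min.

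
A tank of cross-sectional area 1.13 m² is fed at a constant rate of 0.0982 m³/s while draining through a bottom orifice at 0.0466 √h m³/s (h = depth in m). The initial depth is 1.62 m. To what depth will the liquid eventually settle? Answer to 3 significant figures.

A dh/dt = Q_in − 0.0466 √h. Steady state requires inflow = outflow:
Q_in = 0.0466 √h_ss ⇒ √h_ss = 0.0982/0.0466 = 2.1073.
h_ss = 2.1073² = 4.4407 m. (Since h₀ = 1.62 m < h_ss, the level will rise toward this value.)

4.44 m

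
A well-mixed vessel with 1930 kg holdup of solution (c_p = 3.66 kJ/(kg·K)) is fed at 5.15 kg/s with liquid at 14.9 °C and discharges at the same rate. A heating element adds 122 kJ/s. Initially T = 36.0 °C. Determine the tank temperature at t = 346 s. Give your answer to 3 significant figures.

Heat balance on the well-mixed liquid: M c_p dT/dt = ṁ c_p (T_in − T) + 122.
Rearrange: dT/dt = (T_ss − T)/τ with τ = M/ṁ = 374.76 s and T_ss = T_in + Q̇/(ṁ c_p) = 21.372 °C.
T approaches T_ss exponentially: T(t) = T_ss + (T₀ − T_ss) e^(−t/τ).
T(346) = 21.372 + (14.628)·e^(−346/374.76) = 21.372 + (14.628)·0.39722 = 27.183 °C.

27.2 °C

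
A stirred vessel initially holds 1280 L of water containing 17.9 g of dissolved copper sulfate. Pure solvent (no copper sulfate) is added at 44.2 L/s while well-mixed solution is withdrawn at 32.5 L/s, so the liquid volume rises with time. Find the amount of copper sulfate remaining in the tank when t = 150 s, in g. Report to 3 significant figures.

1.63 g

Let m(t) be the amount of copper sulfate. Volume: V(t) = V₀ + (Q_in − Q_out) t = 1280 + 11.700 t; V(150) = 3035.0 L.
Species balance (pure solvent in): dm/dt = −Q_out · m/V(t).
Separate: dm/m = −Q_out dt/V(t) ⇒ ln(m/m₀) = −(Q_out/(Q_in−Q_out)) ln(V/V₀).
m = m₀ (V₀/V)^(Q_out/(Q_in−Q_out)) = 17.9 × (1280/3035.0)^(2.7778) = 1.6268 g.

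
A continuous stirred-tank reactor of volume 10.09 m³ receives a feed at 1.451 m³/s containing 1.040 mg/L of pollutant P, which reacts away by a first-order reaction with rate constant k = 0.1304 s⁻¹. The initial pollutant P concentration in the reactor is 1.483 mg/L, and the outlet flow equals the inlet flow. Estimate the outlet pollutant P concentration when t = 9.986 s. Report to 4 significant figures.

Accumulation = in − out − consumed: V dC/dt = Q C_in − Q C − k V C.
This is linear with rate a = Q/V + k = 0.274206 s⁻¹.
C_ss = Q C_in/(Q + kV) = 0.545422 mg/L; C(t) = C_ss + (C₀ − C_ss) e^(−a t).
C(9.986) = 0.545422 + (0.937578)·e^(−0.274206·9.986) = 0.545422 + (0.937578)·0.0646855 = 0.606070 mg/L.

0.6061 mg/L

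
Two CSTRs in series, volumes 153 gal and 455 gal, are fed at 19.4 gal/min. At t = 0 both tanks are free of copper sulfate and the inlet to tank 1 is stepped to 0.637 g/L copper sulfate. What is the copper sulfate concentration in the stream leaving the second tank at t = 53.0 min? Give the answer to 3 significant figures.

Each tank obeys Vᵢ dCᵢ/dt = Q(Cᵢ₋₁ − Cᵢ), so τᵢ = Vᵢ/Q.
τ₁ = 153/19.4 = 7.8866 min; τ₂ = 455/19.4 = 23.454 min.
Solving the cascade with C₁(0)=C₂(0)=0 gives C₂(t) = C_in[1 − (τ₁ e^(−t/τ₁) − τ₂ e^(−t/τ₂))/(τ₁ − τ₂)].
At t = 53.0: e^(−t/τ₁) = 0.0012062, e^(−t/τ₂) = 0.10437.
C₂ = 0.637·[1 − (7.8866·0.0012062 − 23.454·0.10437)/(-15.567)] = 0.637·0.84336 = 0.53722 g/L.

0.537 g/L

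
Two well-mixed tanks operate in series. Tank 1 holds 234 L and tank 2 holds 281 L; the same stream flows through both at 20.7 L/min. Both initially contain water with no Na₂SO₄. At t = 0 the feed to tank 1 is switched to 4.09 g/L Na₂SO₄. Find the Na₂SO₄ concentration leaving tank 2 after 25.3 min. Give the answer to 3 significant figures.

Each tank obeys Vᵢ dCᵢ/dt = Q(Cᵢ₋₁ − Cᵢ), so τᵢ = Vᵢ/Q.
τ₁ = 234/20.7 = 11.304 min; τ₂ = 281/20.7 = 13.575 min.
Tank 1: C₁ = C_in(1 − e^(−t/τ₁)). Tank 2 (τ₁ ≠ τ₂): C₂ = C_in[1 − (τ₁ e^(−t/τ₁) − τ₂ e^(−t/τ₂))/(τ₁ − τ₂)].
At t = 25.3: e^(−t/τ₁) = 0.10666, e^(−t/τ₂) = 0.15509.
C₂ = 4.09·[1 − (11.304·0.10666 − 13.575·0.15509)/(-2.2705)] = 4.09·0.60380 = 2.4695 g/L.

2.47 g/L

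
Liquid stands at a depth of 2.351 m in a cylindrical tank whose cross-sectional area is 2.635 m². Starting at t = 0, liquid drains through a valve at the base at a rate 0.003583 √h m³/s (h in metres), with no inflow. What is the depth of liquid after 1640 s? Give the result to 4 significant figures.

0.1750 m

Volume balance on the tank: A dh/dt = −0.003583 √h.
Separate and integrate: 2(√h − √h₀) = −(0.003583/A) t.
√h = √2.351 − 0.003583·1640/(2·2.635) = 1.53330 − 1.11501 = 0.418284.
h = 0.418284² = 0.174961 m.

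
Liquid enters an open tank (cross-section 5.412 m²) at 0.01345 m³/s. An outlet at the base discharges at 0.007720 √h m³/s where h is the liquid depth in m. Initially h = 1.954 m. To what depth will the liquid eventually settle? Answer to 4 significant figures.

Volume balance on the tank: A dh/dt = Q_in − 0.007720 √h. At steady state dh/dt = 0:
Q_in = 0.007720 √h_ss ⇒ √h_ss = 0.01345/0.007720 = 1.74223.
h_ss = 1.74223² = 3.03536 m. (Since h₀ = 1.954 m < h_ss, the level will rise toward this value.)

3.035 m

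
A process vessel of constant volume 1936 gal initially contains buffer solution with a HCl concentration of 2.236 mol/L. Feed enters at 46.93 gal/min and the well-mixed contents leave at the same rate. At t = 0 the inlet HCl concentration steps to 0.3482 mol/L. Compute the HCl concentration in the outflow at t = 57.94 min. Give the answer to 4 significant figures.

0.8116 mol/L

Accumulation = in − out for the solute gives V dC/dt = Q(C_in − C).
Rewrite as dC/dt + C/τ = C_in/τ, τ = V/Q = 41.2529 min.
Solution: C(t) = C_in + (C₀ − C_in) e^(−t/τ).
C(57.94) = 0.3482 + (2.236 − 0.3482)·e^(−57.94/41.2529) = 0.3482 + (1.88780)·0.245488 = 0.811633 mol/L.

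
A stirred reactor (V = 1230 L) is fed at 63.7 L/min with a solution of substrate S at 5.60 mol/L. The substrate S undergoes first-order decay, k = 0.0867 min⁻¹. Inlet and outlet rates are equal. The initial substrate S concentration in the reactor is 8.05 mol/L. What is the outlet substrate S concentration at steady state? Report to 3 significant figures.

V dC/dt = Q(C_in − C) − k V C.
Steady state (dC/dt = 0): C_ss = Q C_in/(Q + kV) = C_in/(1 + kV/Q).
C_ss = 63.7·5.60/(63.7 + 0.0867·1230) = 356.72/170.34 = 2.0942 mol/L.

2.09 mol/L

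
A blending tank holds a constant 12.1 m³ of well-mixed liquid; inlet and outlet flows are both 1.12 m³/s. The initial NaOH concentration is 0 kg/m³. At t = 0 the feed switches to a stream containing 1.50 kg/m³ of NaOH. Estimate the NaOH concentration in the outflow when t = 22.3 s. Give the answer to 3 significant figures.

Unsteady species balance (constant V, well mixed): V dC/dt = Q(C_in − C).
Rewrite as dC/dt + C/τ = C_in/τ, τ = V/Q = 10.804 s.
Solution: C(t) = C_in + (C₀ − C_in) e^(−t/τ).
C(22.3) = 1.50 + (0 − 1.50)·e^(−22.3/10.804) = 1.50 + (-1.5000)·0.12693 = 1.3096 kg/m³.

1.31 kg/m³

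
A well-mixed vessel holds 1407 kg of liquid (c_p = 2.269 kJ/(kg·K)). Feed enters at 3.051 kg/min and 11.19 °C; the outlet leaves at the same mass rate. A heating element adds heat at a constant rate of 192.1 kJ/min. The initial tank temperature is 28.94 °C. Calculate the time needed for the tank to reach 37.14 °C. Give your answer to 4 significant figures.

M c_p dT/dt = ṁ c_p (T_in − T) + Q̇.
τ = M/ṁ = 461.160 min; T_ss = T_in + Q̇/(ṁ c_p) = 38.9392 °C.
T(t) = T_ss + (T₀ − T_ss) e^(−t/τ). Set T = 37.14:
e^(−t/τ) = (37.14 − 38.9392)/(28.94 − 38.9392) = 0.179935
t = −461.160 · ln(0.179935) = 790.962 min.

791.0 min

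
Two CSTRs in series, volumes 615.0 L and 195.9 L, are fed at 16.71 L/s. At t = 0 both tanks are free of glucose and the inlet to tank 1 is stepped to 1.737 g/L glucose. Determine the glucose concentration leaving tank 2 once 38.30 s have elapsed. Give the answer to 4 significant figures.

0.8676 g/L

Each tank obeys Vᵢ dCᵢ/dt = Q(Cᵢ₋₁ − Cᵢ), so τᵢ = Vᵢ/Q.
τ₁ = 615.0/16.71 = 36.8043 s; τ₂ = 195.9/16.71 = 11.7235 s.
Solving the cascade with C₁(0)=C₂(0)=0 gives C₂(t) = C_in[1 − (τ₁ e^(−t/τ₁) − τ₂ e^(−t/τ₂))/(τ₁ − τ₂)].
At t = 38.30: e^(−t/τ₁) = 0.353229, e^(−t/τ₂) = 0.0381230.
C₂ = 1.737·[1 − (36.8043·0.353229 − 11.7235·0.0381230)/(25.0808)] = 1.737·0.499481 = 0.867599 g/L.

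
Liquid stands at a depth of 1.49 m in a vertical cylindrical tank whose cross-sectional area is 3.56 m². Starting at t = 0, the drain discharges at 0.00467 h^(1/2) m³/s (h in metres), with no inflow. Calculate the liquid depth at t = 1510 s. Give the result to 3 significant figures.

With no inflow, A dh/dt = −0.00467 √h.
Separate and integrate: 2(√h − √h₀) = −(0.00467/A) t.
√h = √1.49 − 0.00467·1510/(2·3.56) = 1.2207 − 0.99041 = 0.23025.
h = 0.23025² = 0.053014 m.

0.0530 m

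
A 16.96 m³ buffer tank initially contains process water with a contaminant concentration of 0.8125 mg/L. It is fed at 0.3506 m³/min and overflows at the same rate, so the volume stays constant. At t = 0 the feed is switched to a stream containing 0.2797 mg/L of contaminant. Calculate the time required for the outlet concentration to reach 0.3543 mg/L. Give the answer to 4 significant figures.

95.10 min

Mass balance on the solute (V constant): V dC/dt = Q(C_in − C), so τ = V/Q = 48.3742 min.
C(t) = C_in + (C₀ − C_in) e^(−t/τ). Set C = 0.3543 and solve for t:
e^(−t/τ) = (C − C_in)/(C₀ − C_in) = (0.3543 − 0.2797)/(0.8125 − 0.2797) = 0.140015
t = −τ ln(…) = 48.3742 × 1.96601 = 95.1040 min.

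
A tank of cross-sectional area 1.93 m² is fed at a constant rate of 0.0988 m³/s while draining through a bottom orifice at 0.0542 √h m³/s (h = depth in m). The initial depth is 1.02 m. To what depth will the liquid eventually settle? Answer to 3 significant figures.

3.32 m

Level balance: A dh/dt = 0.0988 − 0.0542 √h. Setting dh/dt = 0:
Q_in = 0.0542 √h_ss ⇒ √h_ss = 0.0988/0.0542 = 1.8229.
h_ss = 1.8229² = 3.3229 m. (Since h₀ = 1.02 m < h_ss, the level will rise toward this value.)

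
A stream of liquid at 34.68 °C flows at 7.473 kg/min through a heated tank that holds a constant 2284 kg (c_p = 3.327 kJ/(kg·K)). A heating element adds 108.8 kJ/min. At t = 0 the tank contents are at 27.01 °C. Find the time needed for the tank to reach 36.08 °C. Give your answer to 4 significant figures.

427.3 min

M c_p dT/dt = ṁ c_p (T_in − T) + Q̇.
τ = M/ṁ = 305.634 min; T_ss = T_in + Q̇/(ṁ c_p) = 39.0560 °C.
T(t) = T_ss + (T₀ − T_ss) e^(−t/τ). Set T = 36.08:
e^(−t/τ) = (36.08 − 39.0560)/(27.01 − 39.0560) = 0.247055
t = −305.634 · ln(0.247055) = 427.319 min.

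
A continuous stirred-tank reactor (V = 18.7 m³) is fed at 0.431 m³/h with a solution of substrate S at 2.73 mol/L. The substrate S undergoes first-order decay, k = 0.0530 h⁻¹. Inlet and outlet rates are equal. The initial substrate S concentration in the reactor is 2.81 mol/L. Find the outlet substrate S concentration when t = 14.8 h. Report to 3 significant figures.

Accumulation = in − out − consumed: V dC/dt = Q C_in − Q C − k V C.
dC/dt = (Q/V) C_in − (Q/V + k) C; effective rate a = Q/V + k = 0.023048 + 0.0530 = 0.076048 h⁻¹.
C_ss = Q C_in/(Q + kV) = 0.82739 mol/L; C(t) = C_ss + (C₀ − C_ss) e^(−a t).
C(14.8) = 0.82739 + (1.9826)·e^(−0.076048·14.8) = 0.82739 + (1.9826)·0.32449 = 1.4707 mol/L.

1.47 mol/L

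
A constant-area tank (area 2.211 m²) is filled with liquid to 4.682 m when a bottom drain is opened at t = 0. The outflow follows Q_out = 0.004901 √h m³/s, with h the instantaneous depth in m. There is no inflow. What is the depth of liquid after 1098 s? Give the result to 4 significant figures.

A dh/dt = −Q_out = −0.004901 √h.
∫ h^(−1/2) dh = −(0.004901/A) ∫ dt, giving 2√h = 2√h₀ − (0.004901/A) t.
√h = √4.682 − 0.004901·1098/(2·2.211) = 2.16379 − 1.21694 = 0.946855.
h = 0.946855² = 0.896535 m.

0.8965 m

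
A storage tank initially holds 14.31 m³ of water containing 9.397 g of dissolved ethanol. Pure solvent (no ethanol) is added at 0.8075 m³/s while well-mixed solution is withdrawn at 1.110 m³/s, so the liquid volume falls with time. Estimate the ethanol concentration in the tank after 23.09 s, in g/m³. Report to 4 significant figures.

0.1099 g/m³

Let m(t) be the amount of ethanol. Volume: V(t) = V₀ + (Q_in − Q_out) t = 14.31 − 0.302500 t; V(23.09) = 7.32527 m³.
No ethanol enters, so dm/dt = −Q_out · (m/V).
dm/m = −Q_out dt/(V₀ − 0.302500 t); integrating gives ln(m/m₀) = −(Q_out/(Q_in−Q_out)) ln(V/V₀).
m = m₀ (V₀/V)^(Q_out/(Q_in−Q_out)) = 9.397 × (14.31/7.32527)^(-3.66942) = 0.805126 g.
C = m/V = 0.805126/7.32527 = 0.109911 g/m³.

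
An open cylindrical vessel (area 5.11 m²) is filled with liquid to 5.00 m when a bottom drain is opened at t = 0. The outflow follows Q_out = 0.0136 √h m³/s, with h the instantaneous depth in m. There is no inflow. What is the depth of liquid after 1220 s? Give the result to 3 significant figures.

Volume balance on the tank: A dh/dt = −0.0136 √h.
This is separable: 2 d(√h)/dt = −0.0136/A, so √h = √h₀ − (0.0136/(2A)) t.
√h = √5.00 − 0.0136·1220/(2·5.11) = 2.2361 − 1.6235 = 0.61258.
h = 0.61258² = 0.37526 m.

0.375 m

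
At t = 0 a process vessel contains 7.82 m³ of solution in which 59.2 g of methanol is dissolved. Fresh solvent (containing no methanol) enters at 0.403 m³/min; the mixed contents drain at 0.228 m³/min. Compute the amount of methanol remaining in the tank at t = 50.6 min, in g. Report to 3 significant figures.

22.1 g

Total volume: dV/dt = Q_in − Q_out = 0.17500 m³/min, so V(t) = 7.82 + 0.17500 t and V(50.6) = 16.675 m³.
No methanol enters, so dm/dt = −Q_out · (m/V).
Separate: dm/m = −Q_out dt/V(t) ⇒ ln(m/m₀) = −(Q_out/(Q_in−Q_out)) ln(V/V₀).
m = m₀ (V₀/V)^(Q_out/(Q_in−Q_out)) = 59.2 × (7.82/16.675)^(1.3029) = 22.073 g.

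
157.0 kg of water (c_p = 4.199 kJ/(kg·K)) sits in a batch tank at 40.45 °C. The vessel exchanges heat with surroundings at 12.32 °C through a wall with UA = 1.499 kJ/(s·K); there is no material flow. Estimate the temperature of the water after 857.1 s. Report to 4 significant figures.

16.33 °C

Unsteady energy balance on the tank contents: M c_p dT/dt = −UA(T − T_amb).
dT/dt = (T_ss − T)/τ with T_ss = T_amb = 12.3200 °C, τ = M c_p/UA = 157.0·4.199/1.499 = 439.789 s.
This is linear first-order; T(t) = T_ss + (T₀ − T_ss) e^(−t/τ).
T(857.1) = 12.3200 + (28.1300)·0.142432 = 16.3266 °C.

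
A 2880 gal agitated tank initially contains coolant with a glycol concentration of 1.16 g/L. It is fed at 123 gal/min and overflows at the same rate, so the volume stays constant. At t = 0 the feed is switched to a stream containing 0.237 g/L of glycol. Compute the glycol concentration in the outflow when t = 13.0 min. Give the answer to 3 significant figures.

Species balance on the tank: V dC/dt = Q(C_in − C).
So dC/dt = (C_in − C)/τ with τ = V/Q = 2880/123 = 23.415 min.
C approaches C_in exponentially: C(t) = C_in + (C₀ − C_in) e^(−t/τ).
C(13.0) = 0.237 + (1.16 − 0.237)·e^(−13.0/23.415) = 0.237 + (0.92300)·0.57395 = 0.76676 g/L.

0.767 g/L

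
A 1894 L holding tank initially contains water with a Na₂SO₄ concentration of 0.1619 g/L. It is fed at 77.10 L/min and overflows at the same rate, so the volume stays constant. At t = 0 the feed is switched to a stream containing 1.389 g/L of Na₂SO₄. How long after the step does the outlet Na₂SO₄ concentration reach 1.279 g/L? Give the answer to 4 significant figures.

Unsteady species balance (constant V, well mixed): V dC/dt = Q(C_in − C), so τ = V/Q = 24.5655 min.
C(t) = C_in + (C₀ − C_in) e^(−t/τ). Set C = 1.279 and solve for t:
e^(−t/τ) = (C − C_in)/(C₀ − C_in) = (1.279 − 1.389)/(0.1619 − 1.389) = 0.0896422
t = −τ ln(…) = 24.5655 × 2.41193 = 59.2502 min.

59.25 min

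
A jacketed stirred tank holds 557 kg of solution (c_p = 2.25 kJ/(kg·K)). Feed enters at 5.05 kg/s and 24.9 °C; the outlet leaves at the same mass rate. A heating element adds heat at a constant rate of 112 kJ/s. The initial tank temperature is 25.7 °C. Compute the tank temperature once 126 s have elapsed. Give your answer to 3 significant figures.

31.9 °C

M c_p dT/dt = ṁ c_p (T_in − T) + Q̇.
τ = M/ṁ = 110.30 s; T_ss = T_in + Q̇/(ṁ c_p) = 24.9 + 112/(5.05·2.25) = 34.757 °C.
Integrating: T(t) = T_ss + (T₀ − T_ss) e^(−t/τ).
T(126) = 34.757 + (-9.0570)·e^(−126/110.30) = 34.757 + (-9.0570)·0.31906 = 31.867 °C.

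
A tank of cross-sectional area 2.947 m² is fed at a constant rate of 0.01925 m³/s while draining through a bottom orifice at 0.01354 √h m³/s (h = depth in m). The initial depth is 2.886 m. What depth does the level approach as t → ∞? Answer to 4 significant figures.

2.021 m

A dh/dt = Q_in − 0.01354 √h. Steady state requires inflow = outflow:
Q_in = 0.01354 √h_ss ⇒ √h_ss = 0.01925/0.01354 = 1.42171.
h_ss = 1.42171² = 2.02127 m. (Since h₀ = 2.886 m > h_ss, the level will fall toward this value.)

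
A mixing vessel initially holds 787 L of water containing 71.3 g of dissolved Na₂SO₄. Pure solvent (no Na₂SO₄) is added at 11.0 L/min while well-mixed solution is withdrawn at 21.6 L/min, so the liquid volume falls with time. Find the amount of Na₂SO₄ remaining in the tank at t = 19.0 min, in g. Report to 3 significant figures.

Total volume: dV/dt = Q_in − Q_out = -10.600 L/min, so V(t) = 787 − 10.600 t and V(19.0) = 585.60 L.
Solute balance: dm/dt = 0 − Q_out C = −Q_out m/V(t).
dm/m = −Q_out dt/(V₀ − 10.600 t); integrating gives ln(m/m₀) = −(Q_out/(Q_in−Q_out)) ln(V/V₀).
m = m₀ (V₀/V)^(Q_out/(Q_in−Q_out)) = 71.3 × (787/585.60)^(-2.0377) = 39.039 g.

39.0 g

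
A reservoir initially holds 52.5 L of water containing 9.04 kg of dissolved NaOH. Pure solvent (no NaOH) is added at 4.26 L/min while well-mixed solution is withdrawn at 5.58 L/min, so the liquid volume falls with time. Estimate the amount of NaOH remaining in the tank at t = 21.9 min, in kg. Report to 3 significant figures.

0.307 kg

Let m(t) be the amount of NaOH. Volume: V(t) = V₀ + (Q_in − Q_out) t = 52.5 − 1.3200 t; V(21.9) = 23.592 L.
No NaOH enters, so dm/dt = −Q_out · (m/V).
dm/m = −Q_out dt/(V₀ − 1.3200 t); integrating gives ln(m/m₀) = −(Q_out/(Q_in−Q_out)) ln(V/V₀).
m = m₀ (V₀/V)^(Q_out/(Q_in−Q_out)) = 9.04 × (52.5/23.592)^(-4.2273) = 0.30735 kg.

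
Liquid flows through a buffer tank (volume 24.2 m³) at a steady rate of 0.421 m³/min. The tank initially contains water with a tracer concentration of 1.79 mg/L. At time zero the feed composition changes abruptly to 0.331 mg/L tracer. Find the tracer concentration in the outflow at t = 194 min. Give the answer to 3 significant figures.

Accumulation = in − out for the solute gives V dC/dt = Q(C_in − C).
Rewrite as dC/dt + C/τ = C_in/τ, τ = V/Q = 57.482 min.
Solution: C(t) = C_in + (C₀ − C_in) e^(−t/τ).
C(194) = 0.331 + (1.79 − 0.331)·e^(−194/57.482) = 0.331 + (1.4590)·0.034220 = 0.38093 mg/L.

0.381 mg/L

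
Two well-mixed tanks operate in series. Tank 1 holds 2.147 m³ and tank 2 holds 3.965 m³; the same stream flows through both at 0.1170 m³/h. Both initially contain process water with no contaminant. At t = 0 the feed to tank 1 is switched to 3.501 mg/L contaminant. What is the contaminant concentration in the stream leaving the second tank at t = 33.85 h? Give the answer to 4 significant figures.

1.342 mg/L

Species balance on tank i: dCᵢ/dt = (Cᵢ₋₁ − Cᵢ)/τᵢ with τᵢ = Vᵢ/Q.
τ₁ = 2.147/0.1170 = 18.3504 h; τ₂ = 3.965/0.1170 = 33.8889 h.
Solving the cascade with C₁(0)=C₂(0)=0 gives C₂(t) = C_in[1 − (τ₁ e^(−t/τ₁) − τ₂ e^(−t/τ₂))/(τ₁ − τ₂)].
At t = 33.85: e^(−t/τ₁) = 0.158082, e^(−t/τ₂) = 0.368302.
C₂ = 3.501·[1 − (18.3504·0.158082 − 33.8889·0.368302)/(-15.5385)] = 3.501·0.383435 = 1.34241 mg/L.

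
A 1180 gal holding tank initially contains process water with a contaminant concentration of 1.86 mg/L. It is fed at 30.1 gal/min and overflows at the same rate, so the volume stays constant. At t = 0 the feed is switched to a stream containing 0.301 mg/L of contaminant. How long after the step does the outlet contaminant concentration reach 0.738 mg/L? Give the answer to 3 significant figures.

49.9 min

Unsteady species balance (constant V, well mixed): V dC/dt = Q(C_in − C), so τ = V/Q = 39.203 min.
C(t) = C_in + (C₀ − C_in) e^(−t/τ). Set C = 0.738 and solve for t:
e^(−t/τ) = (C − C_in)/(C₀ − C_in) = (0.738 − 0.301)/(1.86 − 0.301) = 0.28031
t = −τ ln(…) = 39.203 × 1.2719 = 49.861 min.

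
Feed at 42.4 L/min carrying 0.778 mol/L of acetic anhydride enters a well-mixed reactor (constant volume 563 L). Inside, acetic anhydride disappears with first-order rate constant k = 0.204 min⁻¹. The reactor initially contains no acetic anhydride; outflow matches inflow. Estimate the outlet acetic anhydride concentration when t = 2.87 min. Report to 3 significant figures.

V dC/dt = Q(C_in − C) − k V C.
dC/dt = (Q/V) C_in − (Q/V + k) C; effective rate a = Q/V + k = 0.075311 + 0.204 = 0.27931 min⁻¹.
C_ss = Q C_in/(Q + kV) = 0.20977 mol/L; C(t) = C_ss + (C₀ − C_ss) e^(−a t).
C(2.87) = 0.20977 + (-0.20977)·e^(−0.27931·2.87) = 0.20977 + (-0.20977)·0.44860 = 0.11567 mol/L.

0.116 mol/L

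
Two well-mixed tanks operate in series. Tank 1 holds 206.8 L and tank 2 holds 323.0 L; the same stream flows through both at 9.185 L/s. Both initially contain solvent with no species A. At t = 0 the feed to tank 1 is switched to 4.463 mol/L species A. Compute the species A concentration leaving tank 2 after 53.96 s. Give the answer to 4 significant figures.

Each tank obeys Vᵢ dCᵢ/dt = Q(Cᵢ₋₁ − Cᵢ), so τᵢ = Vᵢ/Q.
τ₁ = 206.8/9.185 = 22.5150 s; τ₂ = 323.0/9.185 = 35.1660 s.
Tank 1: C₁ = C_in(1 − e^(−t/τ₁)). Tank 2 (τ₁ ≠ τ₂): C₂ = C_in[1 − (τ₁ e^(−t/τ₁) − τ₂ e^(−t/τ₂))/(τ₁ − τ₂)].
At t = 53.96: e^(−t/τ₁) = 0.0910244, e^(−t/τ₂) = 0.215577.
C₂ = 4.463·[1 − (22.5150·0.0910244 − 35.1660·0.215577)/(-12.6511)] = 4.463·0.562757 = 2.51158 mol/L.

2.512 mol/L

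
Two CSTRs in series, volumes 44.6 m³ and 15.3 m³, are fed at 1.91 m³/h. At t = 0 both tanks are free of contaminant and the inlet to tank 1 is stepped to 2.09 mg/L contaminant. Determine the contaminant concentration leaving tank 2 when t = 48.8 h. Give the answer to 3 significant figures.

1.70 mg/L

Each tank obeys Vᵢ dCᵢ/dt = Q(Cᵢ₋₁ − Cᵢ), so τᵢ = Vᵢ/Q.
τ₁ = 44.6/1.91 = 23.351 h; τ₂ = 15.3/1.91 = 8.0105 h.
Solving the cascade with C₁(0)=C₂(0)=0 gives C₂(t) = C_in[1 − (τ₁ e^(−t/τ₁) − τ₂ e^(−t/τ₂))/(τ₁ − τ₂)].
At t = 48.8: e^(−t/τ₁) = 0.12370, e^(−t/τ₂) = 0.0022608.
C₂ = 2.09·[1 − (23.351·0.12370 − 8.0105·0.0022608)/(15.340)] = 2.09·0.81288 = 1.6989 mg/L.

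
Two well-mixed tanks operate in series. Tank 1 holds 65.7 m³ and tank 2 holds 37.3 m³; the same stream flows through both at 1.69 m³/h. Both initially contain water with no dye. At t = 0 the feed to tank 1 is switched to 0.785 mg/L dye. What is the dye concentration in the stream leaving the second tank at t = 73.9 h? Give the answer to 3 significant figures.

0.550 mg/L

Each tank obeys Vᵢ dCᵢ/dt = Q(Cᵢ₋₁ − Cᵢ), so τᵢ = Vᵢ/Q.
τ₁ = 65.7/1.69 = 38.876 h; τ₂ = 37.3/1.69 = 22.071 h.
Solving the cascade with C₁(0)=C₂(0)=0 gives C₂(t) = C_in[1 − (τ₁ e^(−t/τ₁) − τ₂ e^(−t/τ₂))/(τ₁ − τ₂)].
At t = 73.9: e^(−t/τ₁) = 0.14943, e^(−t/τ₂) = 0.035145.
C₂ = 0.785·[1 − (38.876·0.14943 − 22.071·0.035145)/(16.805)] = 0.785·0.70047 = 0.54987 mg/L.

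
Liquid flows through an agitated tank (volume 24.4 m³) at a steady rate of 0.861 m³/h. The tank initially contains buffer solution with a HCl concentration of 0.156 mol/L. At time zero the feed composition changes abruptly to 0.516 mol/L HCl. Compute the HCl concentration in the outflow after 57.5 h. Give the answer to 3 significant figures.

Transient balance on the dissolved component: V dC/dt = Q(C_in − C).
So dC/dt = (C_in − C)/τ with τ = V/Q = 24.4/0.861 = 28.339 h.
C approaches C_in exponentially: C(t) = C_in + (C₀ − C_in) e^(−t/τ).
C(57.5) = 0.516 + (0.156 − 0.516)·e^(−57.5/28.339) = 0.516 + (-0.36000)·0.13147 = 0.46867 mol/L.

0.469 mol/L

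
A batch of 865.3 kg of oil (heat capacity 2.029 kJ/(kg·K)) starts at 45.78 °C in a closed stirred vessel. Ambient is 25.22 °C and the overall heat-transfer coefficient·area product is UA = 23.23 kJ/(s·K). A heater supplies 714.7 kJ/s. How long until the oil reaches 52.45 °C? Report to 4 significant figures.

Lumped-capacitance energy balance: M c_p dT/dt = UA(T_amb − T) + Q̇.
τ = M c_p/UA = 75.5787 s; T_ss = T_amb + Q̇/UA = 25.22 + 714.7/23.23 = 55.9863 °C.
T(t) = T_ss + (T₀ − T_ss)e^(−t/τ); set T = 52.45:
t = −τ ln[(T − T_ss)/(T₀ − T_ss)] = −75.5787 · ln(0.346479) = 80.1084 s.

80.11 s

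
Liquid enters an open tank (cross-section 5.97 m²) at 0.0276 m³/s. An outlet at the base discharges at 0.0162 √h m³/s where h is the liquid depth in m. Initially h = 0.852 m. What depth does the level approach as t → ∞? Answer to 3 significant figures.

2.90 m

Volume balance on the tank: A dh/dt = Q_in − 0.0162 √h. At steady state dh/dt = 0:
Q_in = 0.0162 √h_ss ⇒ √h_ss = 0.0276/0.0162 = 1.7037.
h_ss = 1.7037² = 2.9026 m. (Since h₀ = 0.852 m < h_ss, the level will rise toward this value.)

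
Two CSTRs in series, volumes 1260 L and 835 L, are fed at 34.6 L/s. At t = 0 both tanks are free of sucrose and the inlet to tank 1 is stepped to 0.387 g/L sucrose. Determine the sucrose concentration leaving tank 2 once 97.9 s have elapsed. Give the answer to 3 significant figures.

0.322 g/L

Each tank obeys Vᵢ dCᵢ/dt = Q(Cᵢ₋₁ − Cᵢ), so τᵢ = Vᵢ/Q.
τ₁ = 1260/34.6 = 36.416 s; τ₂ = 835/34.6 = 24.133 s.
Tank 1: C₁ = C_in(1 − e^(−t/τ₁)). Tank 2 (τ₁ ≠ τ₂): C₂ = C_in[1 − (τ₁ e^(−t/τ₁) − τ₂ e^(−t/τ₂))/(τ₁ − τ₂)].
At t = 97.9: e^(−t/τ₁) = 0.067992, e^(−t/τ₂) = 0.017306.
C₂ = 0.387·[1 − (36.416·0.067992 − 24.133·0.017306)/(12.283)] = 0.387·0.83243 = 0.32215 g/L.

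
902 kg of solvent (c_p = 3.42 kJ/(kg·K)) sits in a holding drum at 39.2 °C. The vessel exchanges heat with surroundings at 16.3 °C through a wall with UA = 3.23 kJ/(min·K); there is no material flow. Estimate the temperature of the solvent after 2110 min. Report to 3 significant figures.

Lumped-capacitance energy balance: M c_p dT/dt = UA(T_amb − T).
dT/dt = (T_ss − T)/τ with T_ss = T_amb = 16.300 °C, τ = M c_p/UA = 902·3.42/3.23 = 955.06 min.
This is linear first-order; T(t) = T_ss + (T₀ − T_ss) e^(−t/τ).
T(2110) = 16.300 + (22.900)·0.10978 = 18.814 °C.

18.8 °C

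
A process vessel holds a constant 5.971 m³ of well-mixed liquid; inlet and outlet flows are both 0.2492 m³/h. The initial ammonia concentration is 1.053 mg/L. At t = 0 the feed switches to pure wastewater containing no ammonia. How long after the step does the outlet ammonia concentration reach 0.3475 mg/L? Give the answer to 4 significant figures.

Species balance: V dC/dt = Q(C_in − C) ⇒ τ = V/Q = 23.9607 h.
C(t) = C_in + (C₀ − C_in) e^(−t/τ). Set C = 0.3475 and solve for t:
e^(−t/τ) = (C − C_in)/(C₀ − C_in) = (0.3475 − 0)/(1.053 − 0) = 0.330009
t = −τ ln(…) = 23.9607 × 1.10863 = 26.5636 h.

26.56 h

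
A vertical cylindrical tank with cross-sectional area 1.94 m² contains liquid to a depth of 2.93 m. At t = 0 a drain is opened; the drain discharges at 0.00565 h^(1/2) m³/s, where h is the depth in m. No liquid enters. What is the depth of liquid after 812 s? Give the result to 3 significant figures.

Accumulation of liquid (constant cross-section A): A dh/dt = −0.00565 √h.
∫ h^(−1/2) dh = −(0.00565/A) ∫ dt, giving 2√h = 2√h₀ − (0.00565/A) t.
√h = √2.93 − 0.00565·812/(2·1.94) = 1.7117 − 1.1824 = 0.52930.
h = 0.52930² = 0.28016 m.

0.280 m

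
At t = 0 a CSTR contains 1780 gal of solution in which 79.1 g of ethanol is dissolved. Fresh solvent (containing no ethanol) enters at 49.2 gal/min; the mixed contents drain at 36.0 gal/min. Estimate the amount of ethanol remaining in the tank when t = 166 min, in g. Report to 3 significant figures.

Let m(t) be the amount of ethanol. Volume: V(t) = V₀ + (Q_in − Q_out) t = 1780 + 13.200 t; V(166) = 3971.2 gal.
Species balance (pure solvent in): dm/dt = −Q_out · m/V(t).
dm/m = −Q_out dt/(V₀ + 13.200 t); integrating gives ln(m/m₀) = −(Q_out/(Q_in−Q_out)) ln(V/V₀).
m = m₀ (V₀/V)^(Q_out/(Q_in−Q_out)) = 79.1 × (1780/3971.2)^(2.7273) = 8.8658 g.

8.87 g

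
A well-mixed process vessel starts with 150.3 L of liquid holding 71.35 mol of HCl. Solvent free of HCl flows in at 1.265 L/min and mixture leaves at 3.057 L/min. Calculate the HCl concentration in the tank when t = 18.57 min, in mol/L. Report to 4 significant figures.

0.3978 mol/L

Total volume: dV/dt = Q_in − Q_out = -1.79200 L/min, so V(t) = 150.3 − 1.79200 t and V(18.57) = 117.023 L.
Solute balance: dm/dt = 0 − Q_out C = −Q_out m/V(t).
Separate: dm/m = −Q_out dt/V(t) ⇒ ln(m/m₀) = −(Q_out/(Q_in−Q_out)) ln(V/V₀).
m = m₀ (V₀/V)^(Q_out/(Q_in−Q_out)) = 71.35 × (150.3/117.023)^(-1.70592) = 46.5564 mol.
C = m/V = 46.5564/117.023 = 0.397841 mol/L.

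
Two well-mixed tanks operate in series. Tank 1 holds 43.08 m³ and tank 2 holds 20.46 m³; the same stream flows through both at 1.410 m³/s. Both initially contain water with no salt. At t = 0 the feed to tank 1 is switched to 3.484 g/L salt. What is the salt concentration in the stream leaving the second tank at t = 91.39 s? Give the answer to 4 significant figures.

Time constants: τᵢ = Vᵢ/Q for each well-mixed tank.
τ₁ = 43.08/1.410 = 30.5532 s; τ₂ = 20.46/1.410 = 14.5106 s.
Solving the cascade with C₁(0)=C₂(0)=0 gives C₂(t) = C_in[1 − (τ₁ e^(−t/τ₁) − τ₂ e^(−t/τ₂))/(τ₁ − τ₂)].
At t = 91.39: e^(−t/τ₁) = 0.0502283, e^(−t/τ₂) = 0.00183973.
C₂ = 3.484·[1 − (30.5532·0.0502283 − 14.5106·0.00183973)/(16.0426)] = 3.484·0.906004 = 3.15652 g/L.

3.157 g/L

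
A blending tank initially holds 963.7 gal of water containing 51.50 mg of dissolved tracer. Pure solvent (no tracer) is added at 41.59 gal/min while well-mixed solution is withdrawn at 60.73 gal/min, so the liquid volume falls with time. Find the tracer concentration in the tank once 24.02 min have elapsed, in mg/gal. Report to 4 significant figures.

Total volume: dV/dt = Q_in − Q_out = -19.1400 gal/min, so V(t) = 963.7 − 19.1400 t and V(24.02) = 503.957 gal.
No tracer enters, so dm/dt = −Q_out · (m/V).
dm/m = −Q_out dt/(V₀ − 19.1400 t); integrating gives ln(m/m₀) = −(Q_out/(Q_in−Q_out)) ln(V/V₀).
m = m₀ (V₀/V)^(Q_out/(Q_in−Q_out)) = 51.50 × (963.7/503.957)^(-3.17294) = 6.58374 mg.
C = m/V = 6.58374/503.957 = 0.0130641 mg/gal.

0.01306 mg/gal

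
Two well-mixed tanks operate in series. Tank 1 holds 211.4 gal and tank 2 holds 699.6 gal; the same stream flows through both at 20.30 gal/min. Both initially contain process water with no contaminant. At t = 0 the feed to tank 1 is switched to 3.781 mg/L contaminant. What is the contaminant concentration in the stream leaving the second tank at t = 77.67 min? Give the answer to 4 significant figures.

3.213 mg/L

Species balance on tank i: dCᵢ/dt = (Cᵢ₋₁ − Cᵢ)/τᵢ with τᵢ = Vᵢ/Q.
τ₁ = 211.4/20.30 = 10.4138 min; τ₂ = 699.6/20.30 = 34.4631 min.
Tank 1: C₁ = C_in(1 − e^(−t/τ₁)). Tank 2 (τ₁ ≠ τ₂): C₂ = C_in[1 − (τ₁ e^(−t/τ₁) − τ₂ e^(−t/τ₂))/(τ₁ − τ₂)].
At t = 77.67: e^(−t/τ₁) = 0.000576591, e^(−t/τ₂) = 0.105008.
C₂ = 3.781·[1 − (10.4138·0.000576591 − 34.4631·0.105008)/(-24.0493)] = 3.781·0.849771 = 3.21298 mg/L.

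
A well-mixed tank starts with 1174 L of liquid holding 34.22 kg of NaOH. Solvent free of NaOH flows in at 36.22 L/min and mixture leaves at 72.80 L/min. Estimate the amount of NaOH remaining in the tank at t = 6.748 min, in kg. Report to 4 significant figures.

21.39 kg

Let m(t) be the amount of NaOH. Volume: V(t) = V₀ + (Q_in − Q_out) t = 1174 − 36.5800 t; V(6.748) = 927.158 L.
No NaOH enters, so dm/dt = −Q_out · (m/V).
Separate: dm/m = −Q_out dt/V(t) ⇒ ln(m/m₀) = −(Q_out/(Q_in−Q_out)) ln(V/V₀).
m = m₀ (V₀/V)^(Q_out/(Q_in−Q_out)) = 34.22 × (1174/927.158)^(-1.99016) = 21.3924 kg.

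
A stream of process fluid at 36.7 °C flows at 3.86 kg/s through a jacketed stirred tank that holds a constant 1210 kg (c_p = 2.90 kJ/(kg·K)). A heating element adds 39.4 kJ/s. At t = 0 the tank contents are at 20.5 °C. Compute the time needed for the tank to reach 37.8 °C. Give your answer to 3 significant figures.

658 s

Unsteady energy balance on the tank contents: M c_p dT/dt = ṁ c_p (T_in − T) + 39.4.
τ = M/ṁ = 313.47 s; T_ss = T_in + Q̇/(ṁ c_p) = 40.220 °C.
T(t) = T_ss + (T₀ − T_ss) e^(−t/τ). Set T = 37.8:
e^(−t/τ) = (37.8 − 40.220)/(20.5 − 40.220) = 0.12271
t = −313.47 · ln(0.12271) = 657.65 s.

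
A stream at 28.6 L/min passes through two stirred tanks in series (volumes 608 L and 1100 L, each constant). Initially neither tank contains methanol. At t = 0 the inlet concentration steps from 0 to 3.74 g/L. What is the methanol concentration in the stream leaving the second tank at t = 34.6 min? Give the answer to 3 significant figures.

1.25 g/L

Species balance on tank i: dCᵢ/dt = (Cᵢ₋₁ − Cᵢ)/τᵢ with τᵢ = Vᵢ/Q.
τ₁ = 608/28.6 = 21.259 min; τ₂ = 1100/28.6 = 38.462 min.
Tank 1: C₁ = C_in(1 − e^(−t/τ₁)). Tank 2 (τ₁ ≠ τ₂): C₂ = C_in[1 − (τ₁ e^(−t/τ₁) − τ₂ e^(−t/τ₂))/(τ₁ − τ₂)].
At t = 34.6: e^(−t/τ₁) = 0.19641, e^(−t/τ₂) = 0.40673.
C₂ = 3.74·[1 − (21.259·0.19641 − 38.462·0.40673)/(-17.203)] = 3.74·0.33335 = 1.2467 g/L.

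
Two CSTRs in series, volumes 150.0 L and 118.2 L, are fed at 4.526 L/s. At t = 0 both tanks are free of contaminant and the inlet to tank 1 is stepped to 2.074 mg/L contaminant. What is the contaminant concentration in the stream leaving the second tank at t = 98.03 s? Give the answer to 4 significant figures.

Each tank obeys Vᵢ dCᵢ/dt = Q(Cᵢ₋₁ − Cᵢ), so τᵢ = Vᵢ/Q.
τ₁ = 150.0/4.526 = 33.1418 s; τ₂ = 118.2/4.526 = 26.1158 s.
Tank 1: C₁ = C_in(1 − e^(−t/τ₁)). Tank 2 (τ₁ ≠ τ₂): C₂ = C_in[1 − (τ₁ e^(−t/τ₁) − τ₂ e^(−t/τ₂))/(τ₁ − τ₂)].
At t = 98.03: e^(−t/τ₁) = 0.0519283, e^(−t/τ₂) = 0.0234316.
C₂ = 2.074·[1 − (33.1418·0.0519283 − 26.1158·0.0234316)/(7.02607)] = 2.074·0.842150 = 1.74662 mg/L.

1.747 mg/L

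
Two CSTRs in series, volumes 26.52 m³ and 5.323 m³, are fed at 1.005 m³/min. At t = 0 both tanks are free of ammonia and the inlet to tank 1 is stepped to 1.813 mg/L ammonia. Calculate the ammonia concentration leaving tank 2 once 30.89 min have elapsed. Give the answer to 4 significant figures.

1.111 mg/L

Time constants: τᵢ = Vᵢ/Q for each well-mixed tank.
τ₁ = 26.52/1.005 = 26.3881 min; τ₂ = 5.323/1.005 = 5.29652 min.
Solving the cascade with C₁(0)=C₂(0)=0 gives C₂(t) = C_in[1 − (τ₁ e^(−t/τ₁) − τ₂ e^(−t/τ₂))/(τ₁ − τ₂)].
At t = 30.89: e^(−t/τ₁) = 0.310179, e^(−t/τ₂) = 0.00293181.
C₂ = 1.813·[1 − (26.3881·0.310179 − 5.29652·0.00293181)/(21.0915)] = 1.813·0.612665 = 1.11076 mg/L.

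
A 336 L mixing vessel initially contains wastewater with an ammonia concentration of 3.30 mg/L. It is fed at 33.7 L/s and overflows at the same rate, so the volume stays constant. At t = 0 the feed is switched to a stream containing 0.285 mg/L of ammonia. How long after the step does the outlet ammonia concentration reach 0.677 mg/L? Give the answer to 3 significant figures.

Species balance: V dC/dt = Q(C_in − C) ⇒ τ = V/Q = 9.9703 s.
C(t) = C_in + (C₀ − C_in) e^(−t/τ). Set C = 0.677 and solve for t:
e^(−t/τ) = (C − C_in)/(C₀ − C_in) = (0.677 − 0.285)/(3.30 − 0.285) = 0.13002
t = −τ ln(…) = 9.9703 × 2.0401 = 20.340 s.

20.3 s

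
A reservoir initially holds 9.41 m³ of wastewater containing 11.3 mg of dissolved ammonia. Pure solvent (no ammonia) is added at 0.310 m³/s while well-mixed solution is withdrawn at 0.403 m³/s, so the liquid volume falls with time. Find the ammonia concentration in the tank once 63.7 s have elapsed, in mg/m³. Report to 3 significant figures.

0.0438 mg/m³

Total volume: dV/dt = Q_in − Q_out = -0.093000 m³/s, so V(t) = 9.41 − 0.093000 t and V(63.7) = 3.4859 m³.
No ammonia enters, so dm/dt = −Q_out · (m/V).
Separate: dm/m = −Q_out dt/V(t) ⇒ ln(m/m₀) = −(Q_out/(Q_in−Q_out)) ln(V/V₀).
m = m₀ (V₀/V)^(Q_out/(Q_in−Q_out)) = 11.3 × (9.41/3.4859)^(-4.3333) = 0.15283 mg.
C = m/V = 0.15283/3.4859 = 0.043844 mg/m³.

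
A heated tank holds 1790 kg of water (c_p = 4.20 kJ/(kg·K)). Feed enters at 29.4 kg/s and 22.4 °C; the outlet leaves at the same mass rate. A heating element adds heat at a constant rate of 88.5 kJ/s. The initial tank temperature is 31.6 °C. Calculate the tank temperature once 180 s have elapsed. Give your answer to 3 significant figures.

23.6 °C

First-law balance (no shaft work): M c_p dT/dt = ṁ c_p (T_in − T) + 88.5.
Rearrange: dT/dt = (T_ss − T)/τ with τ = M/ṁ = 60.884 s and T_ss = T_in + Q̇/(ṁ c_p) = 23.117 °C.
This is linear first-order; T(t) = T_ss + (T₀ − T_ss) e^(−t/τ).
T(180) = 23.117 + (8.4833)·e^(−180/60.884) = 23.117 + (8.4833)·0.052005 = 23.558 °C.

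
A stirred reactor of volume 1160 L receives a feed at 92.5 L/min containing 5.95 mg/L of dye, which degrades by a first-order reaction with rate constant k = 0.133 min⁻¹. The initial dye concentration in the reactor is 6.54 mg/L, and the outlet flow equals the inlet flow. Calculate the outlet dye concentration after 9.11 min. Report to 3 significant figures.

V dC/dt = Q(C_in − C) − k V C.
dC/dt = (Q/V) C_in − (Q/V + k) C; effective rate a = Q/V + k = 0.079741 + 0.133 = 0.21274 min⁻¹.
C_ss = Q C_in/(Q + kV) = 2.2302 mg/L; C(t) = C_ss + (C₀ − C_ss) e^(−a t).
C(9.11) = 2.2302 + (4.3098)·e^(−0.21274·9.11) = 2.2302 + (4.3098)·0.14398 = 2.8508 mg/L.

2.85 mg/L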